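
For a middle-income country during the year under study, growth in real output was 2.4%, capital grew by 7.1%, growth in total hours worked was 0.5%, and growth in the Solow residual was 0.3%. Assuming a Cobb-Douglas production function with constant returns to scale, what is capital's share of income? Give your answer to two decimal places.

α = 0.24

gY = gA + α·gK + (1−α)·gL, so gY − gA − gL = α(gK − gL).
2.4 − 0.3 − 0.5 = α × (7.1 − 0.5).
1.6 = 6.6 α, so α = 0.2424.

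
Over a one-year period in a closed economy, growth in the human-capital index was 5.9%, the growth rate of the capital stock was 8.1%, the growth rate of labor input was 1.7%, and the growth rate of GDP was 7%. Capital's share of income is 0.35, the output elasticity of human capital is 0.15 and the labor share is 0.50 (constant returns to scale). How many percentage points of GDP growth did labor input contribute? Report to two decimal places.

0.85 pp

Labor's share = 1 − 0.35 − 0.15 = 0.5.
Contribution = share × growth = 0.5 × 1.7 = 0.85 pp.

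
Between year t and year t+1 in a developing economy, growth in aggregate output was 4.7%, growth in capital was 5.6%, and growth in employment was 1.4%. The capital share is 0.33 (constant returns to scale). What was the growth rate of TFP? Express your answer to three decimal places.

Labor's share = 1 − 0.33 = 0.67.
Capital: 0.33 × 5.6 = 1.848 pp.
Employment: 0.67 × 1.4 = 0.938 pp.
TFP growth = 4.7 − 2.786 = 1.914%.

TFP growth was 1.914%.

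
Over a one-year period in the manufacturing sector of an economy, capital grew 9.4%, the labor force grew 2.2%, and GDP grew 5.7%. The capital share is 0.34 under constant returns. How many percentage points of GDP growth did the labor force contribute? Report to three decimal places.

Labor's share = 1 − 0.34 = 0.66.
Contribution = share × growth = 0.66 × 2.2 = 1.452 pp.

1.452 percentage points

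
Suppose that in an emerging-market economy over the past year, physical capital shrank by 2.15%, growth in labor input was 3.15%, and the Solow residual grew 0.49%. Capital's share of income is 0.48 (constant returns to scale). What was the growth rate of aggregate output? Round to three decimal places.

Aggregate output growth was 1.096%.

Labor's share = 1 − 0.48 = 0.52.
Physical capital: 0.48 × (-2.15) = -1.032 pp.
Labor input: 0.52 × 3.15 = 1.638 pp.
Output growth = 0.49 + 0.606 = 1.096%.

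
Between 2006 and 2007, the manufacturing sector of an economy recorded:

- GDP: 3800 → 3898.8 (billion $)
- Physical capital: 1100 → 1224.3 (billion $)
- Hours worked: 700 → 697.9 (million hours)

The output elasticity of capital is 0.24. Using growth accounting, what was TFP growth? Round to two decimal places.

GDP growth = (3898.8 − 3800) / 3800 = 2.6%.
Physical capital growth = (1224.3 − 1100) / 1100 = 11.3%.
Hours worked growth = (697.9 − 700) / 700 = -0.3%.
Labor's share = 1 − 0.24 = 0.76.
Physical capital: 0.24 × 11.3 = 2.712 pp.
Hours worked: 0.76 × (-0.3) = -0.228 pp.
TFP growth = 2.6 − 2.484 = 0.116%.

0.12%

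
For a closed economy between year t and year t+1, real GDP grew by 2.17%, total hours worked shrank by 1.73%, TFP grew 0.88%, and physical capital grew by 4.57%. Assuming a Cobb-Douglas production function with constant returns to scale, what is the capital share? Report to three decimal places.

gY = gA + α·gK + (1−α)·gL, so gY − gA − gL = α(gK − gL).
2.17 − 0.88 + 1.73 = α × (4.57 − (-1.73)).
3.02 = 6.3 α, so α = 0.47937.

0.479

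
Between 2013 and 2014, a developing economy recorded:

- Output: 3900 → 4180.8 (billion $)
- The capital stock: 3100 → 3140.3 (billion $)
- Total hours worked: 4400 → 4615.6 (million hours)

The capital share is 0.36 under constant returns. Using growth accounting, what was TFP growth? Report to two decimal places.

TFP growth was 3.60%.

Output growth = (4180.8 − 3900) / 3900 = 7.2%.
The capital stock growth = (3140.3 − 3100) / 3100 = 1.3%.
Total hours worked growth = (4615.6 − 4400) / 4400 = 4.9%.
Labor's share = 1 − 0.36 = 0.64.
The capital stock: 0.36 × 1.3 = 0.468 pp.
Total hours worked: 0.64 × 4.9 = 3.136 pp.
TFP growth = 7.2 − 3.604 = 3.596%.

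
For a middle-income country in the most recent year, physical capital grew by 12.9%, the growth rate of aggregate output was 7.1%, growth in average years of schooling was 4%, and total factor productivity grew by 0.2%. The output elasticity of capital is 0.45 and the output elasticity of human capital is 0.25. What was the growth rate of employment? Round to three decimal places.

Labor's share = 1 − 0.45 − 0.25 = 0.3.
gY = gA + 0.45×12.9 + 0.25×4 + 0.3×g.
0.3×g = 7.1 − 0.2 − 6.805 = 0.095.
g = 0.095 / 0.3 = 0.31667%.

Employment grew 0.317%.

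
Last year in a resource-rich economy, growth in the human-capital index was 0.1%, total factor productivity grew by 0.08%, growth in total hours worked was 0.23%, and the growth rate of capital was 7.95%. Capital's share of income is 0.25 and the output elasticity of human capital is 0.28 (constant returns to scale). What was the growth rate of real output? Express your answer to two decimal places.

Labor's share = 1 − 0.25 − 0.28 = 0.47.
Capital: 0.25 × 7.95 = 1.9875 pp.
The human-capital index: 0.28 × 0.1 = 0.028 pp.
Total hours worked: 0.47 × 0.23 = 0.1081 pp.
Output growth = 0.08 + 2.1236 = 2.2036%.

2.20%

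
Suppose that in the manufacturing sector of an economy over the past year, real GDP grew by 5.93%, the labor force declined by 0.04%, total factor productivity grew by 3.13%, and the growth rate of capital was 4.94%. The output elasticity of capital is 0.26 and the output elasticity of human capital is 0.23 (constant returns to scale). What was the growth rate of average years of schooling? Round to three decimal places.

Labor's share = 1 − 0.26 − 0.23 = 0.51.
gY = gA + 0.26×4.94 + 0.51×(-0.04) + 0.23×g.
0.23×g = 5.93 − 3.13 − 1.264 = 1.536.
g = 1.536 / 0.23 = 6.67826%.

6.678%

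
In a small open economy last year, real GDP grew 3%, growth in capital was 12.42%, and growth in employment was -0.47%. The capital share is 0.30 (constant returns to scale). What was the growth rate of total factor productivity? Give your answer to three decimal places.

-0.397%

Labor's share = 1 − 0.3 = 0.7.
Capital: 0.3 × 12.42 = 3.726 pp.
Employment: 0.7 × (-0.47) = -0.329 pp.
TFP growth = 3 − 3.397 = -0.397%.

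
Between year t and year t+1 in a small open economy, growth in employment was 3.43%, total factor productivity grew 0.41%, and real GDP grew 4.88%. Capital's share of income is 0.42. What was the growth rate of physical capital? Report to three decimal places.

5.906%

Labor's share = 1 − 0.42 = 0.58.
gY = gA + 0.58×3.43 + 0.42×g.
0.42×g = 4.88 − 0.41 − 1.9894 = 2.4806.
g = 2.4806 / 0.42 = 5.90619%.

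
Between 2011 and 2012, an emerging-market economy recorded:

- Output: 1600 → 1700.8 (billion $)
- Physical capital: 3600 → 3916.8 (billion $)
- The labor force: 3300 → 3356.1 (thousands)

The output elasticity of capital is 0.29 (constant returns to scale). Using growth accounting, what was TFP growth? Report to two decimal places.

Output growth = (1700.8 − 1600) / 1600 = 6.3%.
Physical capital growth = (3916.8 − 3600) / 3600 = 8.8%.
The labor force growth = (3356.1 − 3300) / 3300 = 1.7%.
Labor's share = 1 − 0.29 = 0.71.
Physical capital: 0.29 × 8.8 = 2.552 pp.
The labor force: 0.71 × 1.7 = 1.207 pp.
TFP growth = 6.3 − 3.759 = 2.541%.

2.54%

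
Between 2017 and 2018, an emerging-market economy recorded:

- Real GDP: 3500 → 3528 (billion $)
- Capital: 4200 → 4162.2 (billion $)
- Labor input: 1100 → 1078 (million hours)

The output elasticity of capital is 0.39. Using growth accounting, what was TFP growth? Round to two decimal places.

2.37%

Real GDP growth = (3528 − 3500) / 3500 = 0.8%.
Capital growth = (4162.2 − 4200) / 4200 = -0.9%.
Labor input growth = (1078 − 1100) / 1100 = -2%.
Labor's share = 1 − 0.39 = 0.61.
Capital: 0.39 × (-0.9) = -0.351 pp.
Labor input: 0.61 × (-2) = -1.22 pp.
TFP growth = 0.8 + 1.571 = 2.371%.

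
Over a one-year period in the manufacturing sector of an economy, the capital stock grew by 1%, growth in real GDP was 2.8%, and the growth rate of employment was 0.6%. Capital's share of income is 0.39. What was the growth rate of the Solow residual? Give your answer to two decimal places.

2.04%

Labor's share = 1 − 0.39 = 0.61.
The capital stock: 0.39 × 1 = 0.39 pp.
Employment: 0.61 × 0.6 = 0.366 pp.
TFP growth = 2.8 − 0.756 = 2.044%.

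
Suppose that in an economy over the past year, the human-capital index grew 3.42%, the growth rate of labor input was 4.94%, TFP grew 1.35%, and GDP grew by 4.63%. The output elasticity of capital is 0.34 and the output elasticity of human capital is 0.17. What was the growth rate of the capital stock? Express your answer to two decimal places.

Labor's share = 1 − 0.34 − 0.17 = 0.49.
gY = gA + 0.17×3.42 + 0.49×4.94 + 0.34×g.
0.34×g = 4.63 − 1.35 − 3.002 = 0.278.
g = 0.278 / 0.34 = 0.8176%.

0.82%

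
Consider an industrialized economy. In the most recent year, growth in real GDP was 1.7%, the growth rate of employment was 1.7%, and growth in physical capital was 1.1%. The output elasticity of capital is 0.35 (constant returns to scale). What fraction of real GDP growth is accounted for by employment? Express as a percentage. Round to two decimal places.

Labor's share = 1 − 0.35 = 0.65.
Employment contributed 0.65 × 1.7 = 1.105 pp.
Share of growth = 1.105 / 1.7 × 100 = 65%.

Employment accounted for 65.00% of growth.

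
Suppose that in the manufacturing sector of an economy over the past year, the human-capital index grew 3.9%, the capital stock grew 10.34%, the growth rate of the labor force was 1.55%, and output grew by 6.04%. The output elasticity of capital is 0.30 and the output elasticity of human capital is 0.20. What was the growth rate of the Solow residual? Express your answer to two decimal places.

Labor's share = 1 − 0.3 − 0.2 = 0.5.
The capital stock: 0.3 × 10.34 = 3.102 pp.
The human-capital index: 0.2 × 3.9 = 0.78 pp.
The labor force: 0.5 × 1.55 = 0.775 pp.
TFP growth = 6.04 − 4.657 = 1.383%.

1.38%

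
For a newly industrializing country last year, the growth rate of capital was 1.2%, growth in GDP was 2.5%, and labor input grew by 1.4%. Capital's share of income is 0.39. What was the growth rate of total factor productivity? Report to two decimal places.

Labor's share = 1 − 0.39 = 0.61.
Capital: 0.39 × 1.2 = 0.468 pp.
Labor input: 0.61 × 1.4 = 0.854 pp.
TFP growth = 2.5 − 1.322 = 1.178%.

1.18%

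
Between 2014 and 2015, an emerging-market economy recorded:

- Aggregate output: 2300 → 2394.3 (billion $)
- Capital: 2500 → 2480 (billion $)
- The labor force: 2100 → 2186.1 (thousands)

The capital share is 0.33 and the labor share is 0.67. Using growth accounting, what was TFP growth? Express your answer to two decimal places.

TFP growth was 1.62%.

Aggregate output growth = (2394.3 − 2300) / 2300 = 4.1%.
Capital growth = (2480 − 2500) / 2500 = -0.8%.
The labor force growth = (2186.1 − 2100) / 2100 = 4.1%.
Labor's share = 1 − 0.33 = 0.67.
Capital: 0.33 × (-0.8) = -0.264 pp.
The labor force: 0.67 × 4.1 = 2.747 pp.
TFP growth = 4.1 − 2.483 = 1.617%.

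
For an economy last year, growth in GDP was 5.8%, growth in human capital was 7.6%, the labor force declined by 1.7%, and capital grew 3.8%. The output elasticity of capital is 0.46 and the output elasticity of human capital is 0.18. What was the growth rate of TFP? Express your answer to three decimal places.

Labor's share = 1 − 0.46 − 0.18 = 0.36.
Capital: 0.46 × 3.8 = 1.748 pp.
Human capital: 0.18 × 7.6 = 1.368 pp.
The labor force: 0.36 × (-1.7) = -0.612 pp.
TFP growth = 5.8 − 2.504 = 3.296%.

3.296%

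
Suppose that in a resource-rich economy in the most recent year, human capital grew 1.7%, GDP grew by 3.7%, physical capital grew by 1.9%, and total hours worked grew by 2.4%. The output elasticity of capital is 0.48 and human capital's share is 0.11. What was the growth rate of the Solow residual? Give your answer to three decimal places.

1.617%

Labor's share = 1 − 0.48 − 0.11 = 0.41.
Physical capital: 0.48 × 1.9 = 0.912 pp.
Human capital: 0.11 × 1.7 = 0.187 pp.
Total hours worked: 0.41 × 2.4 = 0.984 pp.
TFP growth = 3.7 − 2.083 = 1.617%.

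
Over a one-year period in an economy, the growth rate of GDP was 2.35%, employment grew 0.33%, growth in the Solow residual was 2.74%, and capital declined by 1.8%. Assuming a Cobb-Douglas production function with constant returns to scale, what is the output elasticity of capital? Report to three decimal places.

gY = gA + α·gK + (1−α)·gL, so gY − gA − gL = α(gK − gL).
2.35 − 2.74 − 0.33 = α × (-1.8 − 0.33).
-0.72 = -2.13 α, so α = 0.33803.

0.338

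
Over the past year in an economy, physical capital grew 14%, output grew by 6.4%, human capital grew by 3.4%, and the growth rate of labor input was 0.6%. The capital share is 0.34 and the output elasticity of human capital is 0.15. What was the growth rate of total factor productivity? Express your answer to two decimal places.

Labor's share = 1 − 0.34 − 0.15 = 0.51.
Physical capital: 0.34 × 14 = 4.76 pp.
Human capital: 0.15 × 3.4 = 0.51 pp.
Labor input: 0.51 × 0.6 = 0.306 pp.
TFP growth = 6.4 − 5.576 = 0.824%.

0.82%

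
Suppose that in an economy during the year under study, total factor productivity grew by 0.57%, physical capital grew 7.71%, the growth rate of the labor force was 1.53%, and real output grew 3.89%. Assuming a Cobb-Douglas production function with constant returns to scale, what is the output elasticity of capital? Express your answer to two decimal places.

gY = gA + α·gK + (1−α)·gL, so gY − gA − gL = α(gK − gL).
3.89 − 0.57 − 1.53 = α × (7.71 − 1.53).
1.79 = 6.18 α, so α = 0.2896.

α = 0.29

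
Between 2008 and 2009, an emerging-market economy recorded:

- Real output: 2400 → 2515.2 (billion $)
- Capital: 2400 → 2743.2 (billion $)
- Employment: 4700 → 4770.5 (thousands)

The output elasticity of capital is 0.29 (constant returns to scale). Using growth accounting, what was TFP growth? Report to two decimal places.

Real output growth = (2515.2 − 2400) / 2400 = 4.8%.
Capital growth = (2743.2 − 2400) / 2400 = 14.3%.
Employment growth = (4770.5 − 4700) / 4700 = 1.5%.
Labor's share = 1 − 0.29 = 0.71.
Capital: 0.29 × 14.3 = 4.147 pp.
Employment: 0.71 × 1.5 = 1.065 pp.
TFP growth = 4.8 − 5.212 = -0.412%.

-0.41%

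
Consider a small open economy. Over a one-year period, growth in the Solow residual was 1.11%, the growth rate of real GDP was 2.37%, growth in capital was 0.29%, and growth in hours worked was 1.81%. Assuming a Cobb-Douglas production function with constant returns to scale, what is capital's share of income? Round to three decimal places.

gY = gA + α·gK + (1−α)·gL, so gY − gA − gL = α(gK − gL).
2.37 − 1.11 − 1.81 = α × (0.29 − 1.81).
-0.55 = -1.52 α, so α = 0.36184.

α = 0.362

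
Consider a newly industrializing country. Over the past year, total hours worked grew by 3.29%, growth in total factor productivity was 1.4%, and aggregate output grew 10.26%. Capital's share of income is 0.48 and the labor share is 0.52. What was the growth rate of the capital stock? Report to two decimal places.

Labor's share = 1 − 0.48 = 0.52.
gY = gA + 0.52×3.29 + 0.48×g.
0.48×g = 10.26 − 1.4 − 1.7108 = 7.1492.
g = 7.1492 / 0.48 = 14.8942%.

14.89%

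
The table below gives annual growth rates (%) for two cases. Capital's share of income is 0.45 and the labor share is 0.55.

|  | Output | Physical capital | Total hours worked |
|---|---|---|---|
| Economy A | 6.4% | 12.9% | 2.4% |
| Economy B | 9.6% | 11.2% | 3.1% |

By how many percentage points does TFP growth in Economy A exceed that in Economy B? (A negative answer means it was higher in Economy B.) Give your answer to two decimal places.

-3.58 percentage points

Labor's share = 1 − 0.45 = 0.55.
Economy A: TFP = 6.4 − 5.805 − 1.32 = -0.725%.
Economy B: TFP = 9.6 − 5.04 − 1.705 = 2.855%.
Difference = -0.725 − (2.855) = -3.58 pp.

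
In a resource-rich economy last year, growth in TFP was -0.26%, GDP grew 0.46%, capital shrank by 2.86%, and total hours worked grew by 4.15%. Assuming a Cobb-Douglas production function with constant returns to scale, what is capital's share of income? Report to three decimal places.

gY = gA + α·gK + (1−α)·gL, so gY − gA − gL = α(gK − gL).
0.46 + 0.26 − 4.15 = α × (-2.86 − 4.15).
-3.43 = -7.01 α, so α = 0.4893.

α = 0.489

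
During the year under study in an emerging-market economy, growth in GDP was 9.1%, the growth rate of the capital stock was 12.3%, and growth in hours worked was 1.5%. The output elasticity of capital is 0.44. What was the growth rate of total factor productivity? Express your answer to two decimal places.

Labor's share = 1 − 0.44 = 0.56.
The capital stock: 0.44 × 12.3 = 5.412 pp.
Hours worked: 0.56 × 1.5 = 0.84 pp.
TFP growth = 9.1 − 6.252 = 2.848%.

2.85%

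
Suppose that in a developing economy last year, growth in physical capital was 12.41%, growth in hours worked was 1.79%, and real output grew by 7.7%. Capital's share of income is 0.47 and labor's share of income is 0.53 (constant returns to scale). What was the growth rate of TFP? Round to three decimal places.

0.919%

Labor's share = 1 − 0.47 = 0.53.
Physical capital: 0.47 × 12.41 = 5.8327 pp.
Hours worked: 0.53 × 1.79 = 0.9487 pp.
TFP growth = 7.7 − 6.7814 = 0.9186%.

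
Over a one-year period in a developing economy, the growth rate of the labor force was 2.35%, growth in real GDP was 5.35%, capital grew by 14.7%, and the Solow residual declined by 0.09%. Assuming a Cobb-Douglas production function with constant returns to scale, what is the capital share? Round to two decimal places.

gY = gA + α·gK + (1−α)·gL, so gY − gA − gL = α(gK − gL).
5.35 + 0.09 − 2.35 = α × (14.7 − 2.35).
3.09 = 12.35 α, so α = 0.2502.

The capital share is 0.25.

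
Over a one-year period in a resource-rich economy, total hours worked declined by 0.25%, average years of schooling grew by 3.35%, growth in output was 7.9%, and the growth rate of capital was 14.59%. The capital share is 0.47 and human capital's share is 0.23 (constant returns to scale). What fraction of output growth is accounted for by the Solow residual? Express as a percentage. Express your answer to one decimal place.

Labor's share = 1 − 0.47 − 0.23 = 0.3.
Capital: 0.47 × 14.59 = 6.8573 pp.
Average years of schooling: 0.23 × 3.35 = 0.7705 pp.
Total hours worked: 0.3 × (-0.25) = -0.075 pp.
TFP growth = 7.9 − 7.5528 = 0.3472%.
TFP share of growth = 0.3472 / 7.9 × 100 = 4.395%.

4.4%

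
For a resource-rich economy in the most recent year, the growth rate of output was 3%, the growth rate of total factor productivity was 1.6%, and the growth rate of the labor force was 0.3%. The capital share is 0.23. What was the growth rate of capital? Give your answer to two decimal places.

Labor's share = 1 − 0.23 = 0.77.
gY = gA + 0.77×0.3 + 0.23×g.
0.23×g = 3 − 1.6 − 0.231 = 1.169.
g = 1.169 / 0.23 = 5.0826%.

5.08%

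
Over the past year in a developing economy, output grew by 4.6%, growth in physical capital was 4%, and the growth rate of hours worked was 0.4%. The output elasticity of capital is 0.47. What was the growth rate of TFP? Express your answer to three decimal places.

2.508%

Labor's share = 1 − 0.47 = 0.53.
Physical capital: 0.47 × 4 = 1.88 pp.
Hours worked: 0.53 × 0.4 = 0.212 pp.
TFP growth = 4.6 − 2.092 = 2.508%.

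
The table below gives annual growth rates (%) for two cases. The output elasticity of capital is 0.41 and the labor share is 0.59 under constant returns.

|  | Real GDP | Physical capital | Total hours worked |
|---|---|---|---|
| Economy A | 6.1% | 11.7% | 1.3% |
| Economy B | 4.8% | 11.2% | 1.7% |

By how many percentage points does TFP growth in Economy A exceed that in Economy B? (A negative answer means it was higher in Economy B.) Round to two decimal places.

1.33 percentage points

Labor's share = 1 − 0.41 = 0.59.
Economy A: TFP = 6.1 − 4.797 − 0.767 = 0.536%.
Economy B: TFP = 4.8 − 4.592 − 1.003 = -0.795%.
Difference = 0.536 − (-0.795) = 1.331 pp.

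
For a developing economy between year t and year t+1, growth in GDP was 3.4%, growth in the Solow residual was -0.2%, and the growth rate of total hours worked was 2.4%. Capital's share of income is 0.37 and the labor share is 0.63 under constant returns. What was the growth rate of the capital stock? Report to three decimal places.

The capital stock grew 5.643%.

Labor's share = 1 − 0.37 = 0.63.
gY = gA + 0.63×2.4 + 0.37×g.
0.37×g = 3.4 + 0.2 − 1.512 = 2.088.
g = 2.088 / 0.37 = 5.64324%.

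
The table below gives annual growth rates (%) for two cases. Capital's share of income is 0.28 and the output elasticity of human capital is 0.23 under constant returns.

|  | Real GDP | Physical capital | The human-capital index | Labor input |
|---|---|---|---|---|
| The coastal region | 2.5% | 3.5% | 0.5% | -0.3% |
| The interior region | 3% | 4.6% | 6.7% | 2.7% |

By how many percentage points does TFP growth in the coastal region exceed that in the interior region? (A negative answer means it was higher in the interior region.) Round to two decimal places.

2.70 percentage points

Labor's share = 1 − 0.28 − 0.23 = 0.49.
The coastal region: TFP = 2.5 − 0.98 − 0.115 + 0.147 = 1.552%.
The interior region: TFP = 3 − 1.288 − 1.541 − 1.323 = -1.152%.
Difference = 1.552 − (-1.152) = 2.704 pp.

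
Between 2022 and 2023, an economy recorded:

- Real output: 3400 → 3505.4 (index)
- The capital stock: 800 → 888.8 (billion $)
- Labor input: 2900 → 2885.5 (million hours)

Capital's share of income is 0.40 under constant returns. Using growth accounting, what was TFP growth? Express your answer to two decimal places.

-1.04%

Real output growth = (3505.4 − 3400) / 3400 = 3.1%.
The capital stock growth = (888.8 − 800) / 800 = 11.1%.
Labor input growth = (2885.5 − 2900) / 2900 = -0.5%.
Labor's share = 1 − 0.4 = 0.6.
The capital stock: 0.4 × 11.1 = 4.44 pp.
Labor input: 0.6 × (-0.5) = -0.3 pp.
TFP growth = 3.1 − 4.14 = -1.04%.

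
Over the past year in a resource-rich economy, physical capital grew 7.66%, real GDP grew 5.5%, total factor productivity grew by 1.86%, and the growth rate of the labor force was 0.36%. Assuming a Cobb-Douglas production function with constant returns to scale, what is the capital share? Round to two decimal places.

The capital share is 0.45.

gY = gA + α·gK + (1−α)·gL, so gY − gA − gL = α(gK − gL).
5.5 − 1.86 − 0.36 = α × (7.66 − 0.36).
3.28 = 7.3 α, so α = 0.4493.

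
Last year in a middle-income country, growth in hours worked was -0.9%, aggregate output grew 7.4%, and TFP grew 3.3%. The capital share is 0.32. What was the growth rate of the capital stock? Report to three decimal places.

14.725%

Labor's share = 1 − 0.32 = 0.68.
gY = gA + 0.68×(-0.9) + 0.32×g.
0.32×g = 7.4 − 3.3 + 0.612 = 4.712.
g = 4.712 / 0.32 = 14.725%.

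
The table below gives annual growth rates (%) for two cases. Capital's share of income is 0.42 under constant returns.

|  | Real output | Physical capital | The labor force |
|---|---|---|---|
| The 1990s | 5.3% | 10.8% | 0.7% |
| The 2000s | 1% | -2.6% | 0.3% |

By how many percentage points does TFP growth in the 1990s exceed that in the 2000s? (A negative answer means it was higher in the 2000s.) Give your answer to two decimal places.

-1.56 percentage points

Labor's share = 1 − 0.42 = 0.58.
The 1990s: TFP = 5.3 − 4.536 − 0.406 = 0.358%.
The 2000s: TFP = 1 + 1.092 − 0.174 = 1.918%.
Difference = 0.358 − (1.918) = -1.56 pp.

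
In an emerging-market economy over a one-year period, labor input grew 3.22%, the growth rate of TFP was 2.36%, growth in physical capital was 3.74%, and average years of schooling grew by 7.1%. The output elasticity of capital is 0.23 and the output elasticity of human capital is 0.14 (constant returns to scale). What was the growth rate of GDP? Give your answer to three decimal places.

6.243%

Labor's share = 1 − 0.23 − 0.14 = 0.63.
Physical capital: 0.23 × 3.74 = 0.8602 pp.
Average years of schooling: 0.14 × 7.1 = 0.994 pp.
Labor input: 0.63 × 3.22 = 2.0286 pp.
Output growth = 2.36 + 3.8828 = 6.2428%.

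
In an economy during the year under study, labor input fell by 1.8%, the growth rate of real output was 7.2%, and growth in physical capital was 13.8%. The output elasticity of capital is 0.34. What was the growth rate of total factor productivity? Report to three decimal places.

3.696%

Labor's share = 1 − 0.34 = 0.66.
Physical capital: 0.34 × 13.8 = 4.692 pp.
Labor input: 0.66 × (-1.8) = -1.188 pp.
TFP growth = 7.2 − 3.504 = 3.696%.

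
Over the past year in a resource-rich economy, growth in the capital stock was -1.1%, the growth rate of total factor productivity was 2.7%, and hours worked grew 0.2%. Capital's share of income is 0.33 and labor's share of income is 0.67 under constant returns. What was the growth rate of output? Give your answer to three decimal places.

2.471%

Labor's share = 1 − 0.33 = 0.67.
The capital stock: 0.33 × (-1.1) = -0.363 pp.
Hours worked: 0.67 × 0.2 = 0.134 pp.
Output growth = 2.7 + (-0.229) = 2.471%.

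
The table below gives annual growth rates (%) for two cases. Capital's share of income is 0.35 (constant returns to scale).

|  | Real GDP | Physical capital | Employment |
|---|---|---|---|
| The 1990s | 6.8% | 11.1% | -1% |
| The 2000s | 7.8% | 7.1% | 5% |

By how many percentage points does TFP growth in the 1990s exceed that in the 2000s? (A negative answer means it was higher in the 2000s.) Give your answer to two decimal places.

1.50 percentage points

Labor's share = 1 − 0.35 = 0.65.
The 1990s: TFP = 6.8 − 3.885 + 0.65 = 3.565%.
The 2000s: TFP = 7.8 − 2.485 − 3.25 = 2.065%.
Difference = 3.565 − (2.065) = 1.5 pp.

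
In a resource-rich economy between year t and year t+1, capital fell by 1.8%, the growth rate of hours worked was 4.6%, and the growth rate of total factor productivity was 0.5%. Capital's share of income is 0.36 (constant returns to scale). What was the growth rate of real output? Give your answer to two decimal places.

Labor's share = 1 − 0.36 = 0.64.
Capital: 0.36 × (-1.8) = -0.648 pp.
Hours worked: 0.64 × 4.6 = 2.944 pp.
Output growth = 0.5 + 2.296 = 2.796%.

Real output grew 2.80%.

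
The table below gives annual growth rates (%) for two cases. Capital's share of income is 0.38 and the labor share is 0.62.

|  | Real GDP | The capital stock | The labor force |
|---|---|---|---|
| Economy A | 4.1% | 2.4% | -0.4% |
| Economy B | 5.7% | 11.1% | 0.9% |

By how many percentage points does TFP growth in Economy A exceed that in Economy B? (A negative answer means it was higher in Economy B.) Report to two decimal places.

Labor's share = 1 − 0.38 = 0.62.
Economy A: TFP = 4.1 − 0.912 + 0.248 = 3.436%.
Economy B: TFP = 5.7 − 4.218 − 0.558 = 0.924%.
Difference = 3.436 − (0.924) = 2.512 pp.

2.51 percentage points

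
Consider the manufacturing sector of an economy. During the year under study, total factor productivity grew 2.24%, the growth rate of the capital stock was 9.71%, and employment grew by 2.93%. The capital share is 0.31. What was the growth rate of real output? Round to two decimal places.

Labor's share = 1 − 0.31 = 0.69.
The capital stock: 0.31 × 9.71 = 3.0101 pp.
Employment: 0.69 × 2.93 = 2.0217 pp.
Output growth = 2.24 + 5.0318 = 7.2718%.

Real output growth was 7.27%.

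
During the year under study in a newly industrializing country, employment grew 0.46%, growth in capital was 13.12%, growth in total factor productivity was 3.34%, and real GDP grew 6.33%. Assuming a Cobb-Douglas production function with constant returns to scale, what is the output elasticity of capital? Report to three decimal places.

gY = gA + α·gK + (1−α)·gL, so gY − gA − gL = α(gK − gL).
6.33 − 3.34 − 0.46 = α × (13.12 − 0.46).
2.53 = 12.66 α, so α = 0.19984.

α = 0.200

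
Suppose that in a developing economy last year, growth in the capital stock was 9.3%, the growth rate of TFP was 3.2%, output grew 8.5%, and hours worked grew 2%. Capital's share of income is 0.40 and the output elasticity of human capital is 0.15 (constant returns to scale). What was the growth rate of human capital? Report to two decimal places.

4.53%

Labor's share = 1 − 0.4 − 0.15 = 0.45.
gY = gA + 0.4×9.3 + 0.45×2 + 0.15×g.
0.15×g = 8.5 − 3.2 − 4.62 = 0.68.
g = 0.68 / 0.15 = 4.5333%.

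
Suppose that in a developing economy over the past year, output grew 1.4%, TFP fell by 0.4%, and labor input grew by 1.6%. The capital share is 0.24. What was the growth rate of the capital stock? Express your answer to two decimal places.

2.43%

Labor's share = 1 − 0.24 = 0.76.
gY = gA + 0.76×1.6 + 0.24×g.
0.24×g = 1.4 + 0.4 − 1.216 = 0.584.
g = 0.584 / 0.24 = 2.4333%.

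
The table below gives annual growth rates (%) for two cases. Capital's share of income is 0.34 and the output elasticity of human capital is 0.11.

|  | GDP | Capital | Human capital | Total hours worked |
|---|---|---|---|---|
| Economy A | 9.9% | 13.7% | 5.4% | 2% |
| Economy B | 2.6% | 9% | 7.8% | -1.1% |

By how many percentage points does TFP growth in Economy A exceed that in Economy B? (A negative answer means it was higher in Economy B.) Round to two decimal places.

4.26 percentage points

Labor's share = 1 − 0.34 − 0.11 = 0.55.
Economy A: TFP = 9.9 − 4.658 − 0.594 − 1.1 = 3.548%.
Economy B: TFP = 2.6 − 3.06 − 0.858 + 0.605 = -0.713%.
Difference = 3.548 − (-0.713) = 4.261 pp.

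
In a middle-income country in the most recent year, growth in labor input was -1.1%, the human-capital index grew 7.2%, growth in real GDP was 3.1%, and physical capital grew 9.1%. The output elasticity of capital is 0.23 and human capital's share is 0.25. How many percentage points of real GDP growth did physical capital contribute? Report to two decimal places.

Contribution = share × growth = 0.23 × 9.1 = 2.093 pp.

2.09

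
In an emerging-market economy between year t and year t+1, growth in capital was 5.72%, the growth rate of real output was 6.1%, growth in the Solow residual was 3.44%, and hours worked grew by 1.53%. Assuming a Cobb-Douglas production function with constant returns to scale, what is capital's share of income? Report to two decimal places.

α = 0.27

gY = gA + α·gK + (1−α)·gL, so gY − gA − gL = α(gK − gL).
6.1 − 3.44 − 1.53 = α × (5.72 − 1.53).
1.13 = 4.19 α, so α = 0.2697.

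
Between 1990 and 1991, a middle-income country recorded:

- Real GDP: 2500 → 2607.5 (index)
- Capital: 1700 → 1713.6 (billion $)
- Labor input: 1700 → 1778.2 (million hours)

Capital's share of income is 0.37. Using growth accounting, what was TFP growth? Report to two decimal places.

1.11%

Real GDP growth = (2607.5 − 2500) / 2500 = 4.3%.
Capital growth = (1713.6 − 1700) / 1700 = 0.8%.
Labor input growth = (1778.2 − 1700) / 1700 = 4.6%.
Labor's share = 1 − 0.37 = 0.63.
Capital: 0.37 × 0.8 = 0.296 pp.
Labor input: 0.63 × 4.6 = 2.898 pp.
TFP growth = 4.3 − 3.194 = 1.106%.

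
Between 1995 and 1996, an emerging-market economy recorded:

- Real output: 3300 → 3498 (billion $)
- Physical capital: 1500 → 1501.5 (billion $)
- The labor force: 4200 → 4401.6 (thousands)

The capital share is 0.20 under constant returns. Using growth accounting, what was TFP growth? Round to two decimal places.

2.14%

Real output growth = (3498 − 3300) / 3300 = 6%.
Physical capital growth = (1501.5 − 1500) / 1500 = 0.1%.
The labor force growth = (4401.6 − 4200) / 4200 = 4.8%.
Labor's share = 1 − 0.2 = 0.8.
Physical capital: 0.2 × 0.1 = 0.02 pp.
The labor force: 0.8 × 4.8 = 3.84 pp.
TFP growth = 6 − 3.86 = 2.14%.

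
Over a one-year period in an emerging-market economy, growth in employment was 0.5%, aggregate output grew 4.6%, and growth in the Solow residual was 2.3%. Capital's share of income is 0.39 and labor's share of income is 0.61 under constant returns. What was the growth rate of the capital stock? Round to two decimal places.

5.12%

Labor's share = 1 − 0.39 = 0.61.
gY = gA + 0.61×0.5 + 0.39×g.
0.39×g = 4.6 − 2.3 − 0.305 = 1.995.
g = 1.995 / 0.39 = 5.1154%.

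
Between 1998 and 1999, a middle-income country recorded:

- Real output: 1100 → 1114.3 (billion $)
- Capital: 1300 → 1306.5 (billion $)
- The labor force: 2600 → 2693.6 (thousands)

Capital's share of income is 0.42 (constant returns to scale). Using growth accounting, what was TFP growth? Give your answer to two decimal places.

-1.00%

Real output growth = (1114.3 − 1100) / 1100 = 1.3%.
Capital growth = (1306.5 − 1300) / 1300 = 0.5%.
The labor force growth = (2693.6 − 2600) / 2600 = 3.6%.
Labor's share = 1 − 0.42 = 0.58.
Capital: 0.42 × 0.5 = 0.21 pp.
The labor force: 0.58 × 3.6 = 2.088 pp.
TFP growth = 1.3 − 2.298 = -0.998%.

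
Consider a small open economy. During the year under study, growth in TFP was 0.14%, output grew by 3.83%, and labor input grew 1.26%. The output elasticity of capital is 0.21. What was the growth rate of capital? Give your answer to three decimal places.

12.831%

Labor's share = 1 − 0.21 = 0.79.
gY = gA + 0.79×1.26 + 0.21×g.
0.21×g = 3.83 − 0.14 − 0.9954 = 2.6946.
g = 2.6946 / 0.21 = 12.83143%.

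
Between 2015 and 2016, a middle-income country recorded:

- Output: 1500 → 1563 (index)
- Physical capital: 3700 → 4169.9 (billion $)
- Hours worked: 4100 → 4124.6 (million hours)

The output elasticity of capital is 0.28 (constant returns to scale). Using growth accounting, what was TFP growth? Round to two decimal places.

TFP grew 0.21%.

Output growth = (1563 − 1500) / 1500 = 4.2%.
Physical capital growth = (4169.9 − 3700) / 3700 = 12.7%.
Hours worked growth = (4124.6 − 4100) / 4100 = 0.6%.
Labor's share = 1 − 0.28 = 0.72.
Physical capital: 0.28 × 12.7 = 3.556 pp.
Hours worked: 0.72 × 0.6 = 0.432 pp.
TFP growth = 4.2 − 3.988 = 0.212%.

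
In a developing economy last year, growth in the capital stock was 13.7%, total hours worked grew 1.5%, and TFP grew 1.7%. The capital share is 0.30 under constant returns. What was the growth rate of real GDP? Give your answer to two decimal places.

Real GDP growth was 6.86%.

Labor's share = 1 − 0.3 = 0.7.
The capital stock: 0.3 × 13.7 = 4.11 pp.
Total hours worked: 0.7 × 1.5 = 1.05 pp.
Output growth = 1.7 + 5.16 = 6.86%.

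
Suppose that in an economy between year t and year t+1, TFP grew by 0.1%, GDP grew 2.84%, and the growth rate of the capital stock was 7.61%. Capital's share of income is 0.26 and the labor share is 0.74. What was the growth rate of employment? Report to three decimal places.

Employment grew 1.029%.

Labor's share = 1 − 0.26 = 0.74.
gY = gA + 0.26×7.61 + 0.74×g.
0.74×g = 2.84 − 0.1 − 1.9786 = 0.7614.
g = 0.7614 / 0.74 = 1.02892%.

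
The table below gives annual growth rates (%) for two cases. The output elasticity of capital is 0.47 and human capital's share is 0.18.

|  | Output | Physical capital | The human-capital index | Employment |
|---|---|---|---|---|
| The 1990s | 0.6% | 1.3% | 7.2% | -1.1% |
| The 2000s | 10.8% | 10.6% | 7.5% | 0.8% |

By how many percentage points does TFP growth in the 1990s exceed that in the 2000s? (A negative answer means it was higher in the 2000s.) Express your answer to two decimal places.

-5.11 percentage points

Labor's share = 1 − 0.47 − 0.18 = 0.35.
The 1990s: TFP = 0.6 − 0.611 − 1.296 + 0.385 = -0.922%.
The 2000s: TFP = 10.8 − 4.982 − 1.35 − 0.28 = 4.188%.
Difference = -0.922 − (4.188) = -5.11 pp.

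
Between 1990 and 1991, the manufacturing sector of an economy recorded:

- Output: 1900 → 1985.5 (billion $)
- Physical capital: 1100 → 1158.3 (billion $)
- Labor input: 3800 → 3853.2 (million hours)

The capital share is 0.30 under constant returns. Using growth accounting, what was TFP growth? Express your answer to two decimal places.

Output growth = (1985.5 − 1900) / 1900 = 4.5%.
Physical capital growth = (1158.3 − 1100) / 1100 = 5.3%.
Labor input growth = (3853.2 − 3800) / 3800 = 1.4%.
Labor's share = 1 − 0.3 = 0.7.
Physical capital: 0.3 × 5.3 = 1.59 pp.
Labor input: 0.7 × 1.4 = 0.98 pp.
TFP growth = 4.5 − 2.57 = 1.93%.

1.93%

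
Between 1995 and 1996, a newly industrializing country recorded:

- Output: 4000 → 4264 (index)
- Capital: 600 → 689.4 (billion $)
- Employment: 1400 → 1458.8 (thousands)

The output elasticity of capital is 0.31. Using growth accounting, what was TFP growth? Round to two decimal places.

Output growth = (4264 − 4000) / 4000 = 6.6%.
Capital growth = (689.4 − 600) / 600 = 14.9%.
Employment growth = (1458.8 − 1400) / 1400 = 4.2%.
Labor's share = 1 − 0.31 = 0.69.
Capital: 0.31 × 14.9 = 4.619 pp.
Employment: 0.69 × 4.2 = 2.898 pp.
TFP growth = 6.6 − 7.517 = -0.917%.

-0.92%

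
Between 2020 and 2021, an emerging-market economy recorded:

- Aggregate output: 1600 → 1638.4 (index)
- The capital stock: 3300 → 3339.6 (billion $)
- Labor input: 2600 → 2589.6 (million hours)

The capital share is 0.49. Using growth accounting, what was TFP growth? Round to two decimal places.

Aggregate output growth = (1638.4 − 1600) / 1600 = 2.4%.
The capital stock growth = (3339.6 − 3300) / 3300 = 1.2%.
Labor input growth = (2589.6 − 2600) / 2600 = -0.4%.
Labor's share = 1 − 0.49 = 0.51.
The capital stock: 0.49 × 1.2 = 0.588 pp.
Labor input: 0.51 × (-0.4) = -0.204 pp.
TFP growth = 2.4 − 0.384 = 2.016%.

2.02%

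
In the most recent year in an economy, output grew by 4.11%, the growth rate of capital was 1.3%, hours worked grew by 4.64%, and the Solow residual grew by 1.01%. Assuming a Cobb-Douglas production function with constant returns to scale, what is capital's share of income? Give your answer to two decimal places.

gY = gA + α·gK + (1−α)·gL, so gY − gA − gL = α(gK − gL).
4.11 − 1.01 − 4.64 = α × (1.3 − 4.64).
-1.54 = -3.34 α, so α = 0.4611.

α = 0.46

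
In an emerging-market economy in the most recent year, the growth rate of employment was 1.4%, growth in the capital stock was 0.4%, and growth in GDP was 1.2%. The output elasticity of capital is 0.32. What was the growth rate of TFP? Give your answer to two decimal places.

0.12%

Labor's share = 1 − 0.32 = 0.68.
The capital stock: 0.32 × 0.4 = 0.128 pp.
Employment: 0.68 × 1.4 = 0.952 pp.
TFP growth = 1.2 − 1.08 = 0.12%.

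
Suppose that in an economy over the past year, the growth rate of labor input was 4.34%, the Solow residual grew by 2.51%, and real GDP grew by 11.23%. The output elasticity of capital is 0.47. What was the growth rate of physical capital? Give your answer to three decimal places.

Labor's share = 1 − 0.47 = 0.53.
gY = gA + 0.53×4.34 + 0.47×g.
0.47×g = 11.23 − 2.51 − 2.3002 = 6.4198.
g = 6.4198 / 0.47 = 13.65915%.

Physical capital grew 13.659%.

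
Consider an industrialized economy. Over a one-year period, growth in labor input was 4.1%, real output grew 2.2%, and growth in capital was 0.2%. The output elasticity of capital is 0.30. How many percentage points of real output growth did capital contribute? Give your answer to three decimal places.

Contribution = share × growth = 0.3 × 0.2 = 0.06 pp.

0.060 percentage points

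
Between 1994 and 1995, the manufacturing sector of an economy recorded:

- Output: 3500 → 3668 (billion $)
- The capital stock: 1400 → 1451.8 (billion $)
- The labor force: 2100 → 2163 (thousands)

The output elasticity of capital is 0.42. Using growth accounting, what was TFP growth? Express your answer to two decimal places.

Output growth = (3668 − 3500) / 3500 = 4.8%.
The capital stock growth = (1451.8 − 1400) / 1400 = 3.7%.
The labor force growth = (2163 − 2100) / 2100 = 3%.
Labor's share = 1 − 0.42 = 0.58.
The capital stock: 0.42 × 3.7 = 1.554 pp.
The labor force: 0.58 × 3 = 1.74 pp.
TFP growth = 4.8 − 3.294 = 1.506%.

TFP growth was 1.51%.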